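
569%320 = 249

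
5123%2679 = 2444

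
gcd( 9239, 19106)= 1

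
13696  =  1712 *8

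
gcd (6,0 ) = 6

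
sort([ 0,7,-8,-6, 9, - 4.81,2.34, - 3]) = [ - 8, - 6, - 4.81,-3, 0,2.34, 7 , 9]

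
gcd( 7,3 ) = 1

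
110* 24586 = 2704460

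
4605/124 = 4605/124 = 37.14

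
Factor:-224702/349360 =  - 283/440 = - 2^( - 3 ) * 5^( - 1 )*11^( - 1 )*283^1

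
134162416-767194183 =-633031767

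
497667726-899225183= - 401557457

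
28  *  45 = 1260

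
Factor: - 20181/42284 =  - 2^( - 2)*3^1 * 7^1 *11^( - 1) = -21/44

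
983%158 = 35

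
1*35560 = 35560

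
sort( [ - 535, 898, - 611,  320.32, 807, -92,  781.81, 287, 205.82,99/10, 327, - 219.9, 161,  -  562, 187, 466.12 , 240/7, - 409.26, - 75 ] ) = [ - 611, - 562 ,-535, - 409.26,  -  219.9, - 92 , - 75,99/10,240/7, 161,187,  205.82,287,320.32, 327,466.12, 781.81, 807, 898 ]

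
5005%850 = 755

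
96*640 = 61440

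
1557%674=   209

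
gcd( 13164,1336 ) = 4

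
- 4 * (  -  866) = 3464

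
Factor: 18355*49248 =903947040 = 2^5*3^4*5^1 *19^1*3671^1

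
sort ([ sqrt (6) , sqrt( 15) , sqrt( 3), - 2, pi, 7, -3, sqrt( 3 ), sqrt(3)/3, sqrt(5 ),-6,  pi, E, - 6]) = [-6, - 6, - 3, - 2, sqrt( 3) /3,sqrt(3 ), sqrt(3), sqrt( 5),sqrt(6),E  ,  pi , pi, sqrt(15 ),7]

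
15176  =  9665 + 5511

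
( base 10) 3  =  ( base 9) 3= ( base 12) 3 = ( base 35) 3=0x3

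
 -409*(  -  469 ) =191821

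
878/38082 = 439/19041 = 0.02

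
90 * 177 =15930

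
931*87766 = 81710146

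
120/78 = 20/13 = 1.54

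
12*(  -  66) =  - 792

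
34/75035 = 34/75035  =  0.00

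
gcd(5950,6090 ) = 70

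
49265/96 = 49265/96 = 513.18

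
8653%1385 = 343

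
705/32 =705/32=22.03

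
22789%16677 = 6112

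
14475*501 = 7251975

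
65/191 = 65/191 = 0.34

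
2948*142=418616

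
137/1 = 137 =137.00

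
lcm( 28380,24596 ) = 368940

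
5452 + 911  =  6363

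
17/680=1/40 = 0.03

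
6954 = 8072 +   -  1118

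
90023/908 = 99 + 131/908 =99.14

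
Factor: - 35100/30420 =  - 15/13 =- 3^1*5^1 * 13^( - 1 )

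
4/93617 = 4/93617 = 0.00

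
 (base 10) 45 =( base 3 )1200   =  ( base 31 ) 1E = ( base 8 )55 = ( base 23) 1m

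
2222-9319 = -7097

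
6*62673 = 376038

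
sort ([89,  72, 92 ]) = [ 72,89, 92 ]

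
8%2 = 0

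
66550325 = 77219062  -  10668737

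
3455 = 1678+1777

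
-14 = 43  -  57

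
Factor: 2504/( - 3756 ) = - 2^1*3^( - 1) = -  2/3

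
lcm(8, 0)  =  0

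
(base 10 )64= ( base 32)20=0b1000000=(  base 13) 4c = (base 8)100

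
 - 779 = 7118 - 7897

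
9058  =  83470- 74412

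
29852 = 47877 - 18025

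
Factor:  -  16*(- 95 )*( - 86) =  - 130720=- 2^5*5^1*19^1*43^1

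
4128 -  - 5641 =9769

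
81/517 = 81/517 = 0.16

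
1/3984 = 1/3984 = 0.00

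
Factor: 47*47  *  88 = 194392= 2^3*11^1*47^2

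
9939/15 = 662 + 3/5 = 662.60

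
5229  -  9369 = -4140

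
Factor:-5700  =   -2^2*3^1*5^2*19^1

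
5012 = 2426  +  2586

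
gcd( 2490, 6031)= 1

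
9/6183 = 1/687 = 0.00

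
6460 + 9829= 16289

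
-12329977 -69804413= - 82134390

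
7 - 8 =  - 1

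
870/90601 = 870/90601 = 0.01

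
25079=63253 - 38174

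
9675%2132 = 1147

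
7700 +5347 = 13047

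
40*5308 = 212320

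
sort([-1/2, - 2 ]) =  [ -2, - 1/2]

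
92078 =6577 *14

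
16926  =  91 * 186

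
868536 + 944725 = 1813261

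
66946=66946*1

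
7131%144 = 75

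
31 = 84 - 53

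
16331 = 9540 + 6791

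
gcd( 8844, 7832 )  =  44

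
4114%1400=1314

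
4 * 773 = 3092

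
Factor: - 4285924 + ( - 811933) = - 5097857= -31^1*164447^1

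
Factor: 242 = 2^1*11^2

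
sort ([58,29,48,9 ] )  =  [9,29,48,58]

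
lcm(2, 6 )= 6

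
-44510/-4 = 22255/2= 11127.50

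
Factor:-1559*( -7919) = 12345721= 1559^1 *7919^1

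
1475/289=5+30/289 =5.10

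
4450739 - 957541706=-953090967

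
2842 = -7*( - 406 ) 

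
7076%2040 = 956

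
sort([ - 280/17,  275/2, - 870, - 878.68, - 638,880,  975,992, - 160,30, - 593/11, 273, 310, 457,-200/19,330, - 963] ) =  [ - 963 , - 878.68, -870, - 638, - 160, -593/11, -280/17, - 200/19,30,275/2 , 273,310,330, 457,880,975,992 ]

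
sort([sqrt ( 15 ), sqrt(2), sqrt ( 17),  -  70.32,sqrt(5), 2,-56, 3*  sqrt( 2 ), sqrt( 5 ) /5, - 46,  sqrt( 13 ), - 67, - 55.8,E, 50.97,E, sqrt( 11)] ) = [ - 70.32,- 67, - 56, - 55.8,  -  46, sqrt(5)/5, sqrt( 2 ), 2, sqrt( 5 ), E,E,sqrt( 11), sqrt( 13), sqrt(15), sqrt( 17), 3 * sqrt( 2),50.97]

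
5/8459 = 5/8459 = 0.00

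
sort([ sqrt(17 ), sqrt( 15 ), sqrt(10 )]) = [sqrt( 10 ), sqrt( 15 ), sqrt( 17 )]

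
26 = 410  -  384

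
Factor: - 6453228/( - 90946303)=2^2 * 3^1*7^( - 2 )*61^( - 1)*30427^( - 1 ) * 537769^1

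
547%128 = 35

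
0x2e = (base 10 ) 46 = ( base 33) 1D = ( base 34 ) 1C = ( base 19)28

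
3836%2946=890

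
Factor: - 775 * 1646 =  - 1275650 = -2^1*5^2 * 31^1*823^1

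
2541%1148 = 245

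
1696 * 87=147552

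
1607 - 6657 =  -5050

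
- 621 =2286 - 2907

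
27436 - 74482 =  - 47046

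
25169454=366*68769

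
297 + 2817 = 3114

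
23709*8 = 189672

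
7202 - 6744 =458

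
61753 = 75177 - 13424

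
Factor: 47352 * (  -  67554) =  -2^4 * 3^6* 139^1  *1973^1 = -  3198817008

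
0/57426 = 0 = 0.00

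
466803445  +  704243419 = 1171046864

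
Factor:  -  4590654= - 2^1* 3^1*765109^1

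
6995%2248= 251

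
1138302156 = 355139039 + 783163117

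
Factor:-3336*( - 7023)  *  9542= 2^4*3^2* 13^1 * 139^1*367^1*2341^1  =  223556922576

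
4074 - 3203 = 871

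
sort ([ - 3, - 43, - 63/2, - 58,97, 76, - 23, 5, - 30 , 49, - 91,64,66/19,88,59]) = [ - 91, - 58 , - 43,-63/2, - 30,-23,- 3,66/19,5,49, 59, 64,76,88,97]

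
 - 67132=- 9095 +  - 58037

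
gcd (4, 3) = 1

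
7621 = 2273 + 5348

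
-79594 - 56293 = - 135887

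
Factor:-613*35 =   -  21455=- 5^1*7^1*613^1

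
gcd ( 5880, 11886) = 42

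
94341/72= 31447/24  =  1310.29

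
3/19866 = 1/6622 = 0.00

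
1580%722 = 136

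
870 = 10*87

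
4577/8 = 572 + 1/8 = 572.12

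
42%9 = 6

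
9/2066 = 9/2066 = 0.00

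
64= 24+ 40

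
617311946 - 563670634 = 53641312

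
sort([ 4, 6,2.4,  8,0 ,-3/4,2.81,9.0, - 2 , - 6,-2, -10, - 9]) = [-10 ,-9, - 6, - 2,-2 , - 3/4, 0, 2.4 , 2.81,4,6,8,9.0] 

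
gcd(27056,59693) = 1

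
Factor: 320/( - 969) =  - 2^6*3^( - 1)*5^1*17^( - 1 )*19^ ( - 1)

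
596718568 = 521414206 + 75304362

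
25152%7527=2571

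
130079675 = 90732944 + 39346731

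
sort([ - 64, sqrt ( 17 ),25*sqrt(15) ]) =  [ - 64, sqrt(17 ), 25*sqrt(15) ] 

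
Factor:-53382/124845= - 62/145 = - 2^1*5^ (-1)*29^( - 1 )*31^1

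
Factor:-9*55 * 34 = -16830 = - 2^1*3^2 * 5^1*11^1 * 17^1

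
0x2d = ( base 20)25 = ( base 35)1A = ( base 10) 45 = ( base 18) 29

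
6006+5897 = 11903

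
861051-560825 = 300226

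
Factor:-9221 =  - 9221^1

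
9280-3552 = 5728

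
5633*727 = 4095191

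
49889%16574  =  167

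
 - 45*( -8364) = 376380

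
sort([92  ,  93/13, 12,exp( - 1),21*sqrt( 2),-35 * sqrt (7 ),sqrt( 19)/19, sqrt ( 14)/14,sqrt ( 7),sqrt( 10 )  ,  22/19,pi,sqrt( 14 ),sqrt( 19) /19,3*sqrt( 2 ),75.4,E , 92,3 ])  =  [-35*sqrt( 7),sqrt( 19 ) /19, sqrt( 19)/19,sqrt( 14) /14,  exp(-1),22/19 , sqrt(7 ),E, 3,pi,sqrt( 10 ),sqrt( 14),3 * sqrt( 2 ),93/13, 12,21*sqrt( 2 ), 75.4,92,92]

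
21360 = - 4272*( - 5) 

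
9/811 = 9/811 = 0.01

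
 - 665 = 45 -710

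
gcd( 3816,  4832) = 8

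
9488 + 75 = 9563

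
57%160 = 57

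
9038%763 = 645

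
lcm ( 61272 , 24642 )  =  2267064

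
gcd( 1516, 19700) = 4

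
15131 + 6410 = 21541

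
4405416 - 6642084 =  - 2236668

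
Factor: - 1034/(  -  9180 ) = 2^( - 1 )* 3^( - 3) *5^( - 1 )*11^1 *17^ ( - 1 )*47^1 = 517/4590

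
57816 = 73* 792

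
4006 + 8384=12390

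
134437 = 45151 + 89286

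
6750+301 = 7051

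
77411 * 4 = 309644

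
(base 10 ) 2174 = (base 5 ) 32144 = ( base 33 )1wt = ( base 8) 4176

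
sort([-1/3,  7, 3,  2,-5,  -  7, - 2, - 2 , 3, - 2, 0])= [ - 7,-5, - 2,- 2, -2, - 1/3,  0,  2, 3, 3, 7]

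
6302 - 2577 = 3725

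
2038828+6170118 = 8208946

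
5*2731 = 13655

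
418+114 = 532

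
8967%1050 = 567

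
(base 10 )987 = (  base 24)1h3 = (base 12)6a3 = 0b1111011011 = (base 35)s7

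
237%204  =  33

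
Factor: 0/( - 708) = 0= 0^1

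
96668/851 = 96668/851 = 113.59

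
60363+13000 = 73363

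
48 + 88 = 136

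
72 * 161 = 11592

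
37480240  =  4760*7874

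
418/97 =418/97 =4.31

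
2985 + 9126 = 12111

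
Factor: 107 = 107^1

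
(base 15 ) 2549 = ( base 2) 1111100001000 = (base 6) 100440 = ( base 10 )7944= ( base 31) 888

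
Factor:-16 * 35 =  - 560 = - 2^4*5^1 * 7^1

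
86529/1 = 86529 = 86529.00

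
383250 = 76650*5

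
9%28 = 9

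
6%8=6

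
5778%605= 333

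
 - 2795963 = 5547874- 8343837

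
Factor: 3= 3^1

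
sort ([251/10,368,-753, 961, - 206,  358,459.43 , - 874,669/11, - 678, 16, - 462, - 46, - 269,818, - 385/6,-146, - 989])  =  [ - 989, - 874, - 753, - 678, - 462,-269, - 206 , - 146,- 385/6,- 46,16,251/10,669/11,358,368  ,  459.43,818,961]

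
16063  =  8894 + 7169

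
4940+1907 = 6847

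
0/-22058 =0/1=-0.00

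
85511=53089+32422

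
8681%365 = 286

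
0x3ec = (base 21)25H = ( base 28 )17o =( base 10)1004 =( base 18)31E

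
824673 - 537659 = 287014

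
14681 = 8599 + 6082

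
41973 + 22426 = 64399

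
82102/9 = 82102/9 = 9122.44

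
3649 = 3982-333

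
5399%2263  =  873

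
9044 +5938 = 14982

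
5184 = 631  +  4553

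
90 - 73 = 17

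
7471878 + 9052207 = 16524085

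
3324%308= 244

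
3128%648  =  536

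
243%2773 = 243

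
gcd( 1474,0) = 1474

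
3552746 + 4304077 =7856823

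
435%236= 199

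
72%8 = 0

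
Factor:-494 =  - 2^1*13^1 *19^1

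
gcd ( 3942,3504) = 438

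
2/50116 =1/25058 = 0.00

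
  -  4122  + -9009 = -13131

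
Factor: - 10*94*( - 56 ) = 2^5* 5^1*7^1*47^1 = 52640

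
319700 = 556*575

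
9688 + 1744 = 11432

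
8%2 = 0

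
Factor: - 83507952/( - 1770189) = 27835984/590063 = 2^4*11^1*29^ (- 1 )*109^1 *1451^1*20347^(- 1) 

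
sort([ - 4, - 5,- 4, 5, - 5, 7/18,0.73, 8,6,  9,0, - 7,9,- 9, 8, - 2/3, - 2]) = [  -  9, - 7, - 5, - 5 ,-4, - 4, - 2,-2/3, 0,7/18,0.73 , 5,  6,  8 , 8,9, 9]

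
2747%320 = 187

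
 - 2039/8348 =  - 1 + 6309/8348 = - 0.24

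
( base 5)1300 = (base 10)200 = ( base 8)310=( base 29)6q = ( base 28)74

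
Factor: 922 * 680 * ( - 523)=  - 327900080 =- 2^4*5^1*17^1*461^1 * 523^1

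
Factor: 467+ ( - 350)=3^2*13^1 = 117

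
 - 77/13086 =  -1  +  13009/13086 =- 0.01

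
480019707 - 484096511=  - 4076804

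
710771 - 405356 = 305415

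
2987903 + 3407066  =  6394969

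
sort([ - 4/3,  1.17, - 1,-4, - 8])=[ - 8 , - 4 ,-4/3, - 1,1.17 ] 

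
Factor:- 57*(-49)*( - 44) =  - 2^2 *3^1*7^2*11^1*19^1 = -122892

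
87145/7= 87145/7 =12449.29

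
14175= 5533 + 8642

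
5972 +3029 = 9001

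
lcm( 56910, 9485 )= 56910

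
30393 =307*99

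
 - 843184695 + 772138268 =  - 71046427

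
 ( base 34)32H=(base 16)DE1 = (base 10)3553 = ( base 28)4ep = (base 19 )9g0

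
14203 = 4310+9893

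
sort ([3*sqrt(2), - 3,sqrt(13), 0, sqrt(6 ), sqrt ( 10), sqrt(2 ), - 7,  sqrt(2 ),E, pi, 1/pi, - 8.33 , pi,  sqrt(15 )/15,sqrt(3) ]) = [ - 8.33, - 7 ,  -  3,  0,sqrt(15 )/15,1/pi,sqrt( 2 ),  sqrt( 2), sqrt(3 ),  sqrt(6 ), E, pi,pi, sqrt(10),  sqrt( 13 ), 3*sqrt(2 )]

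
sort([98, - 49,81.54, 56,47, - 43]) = [ - 49,-43,47 , 56 , 81.54, 98] 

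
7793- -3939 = 11732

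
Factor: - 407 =-11^1*37^1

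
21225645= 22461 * 945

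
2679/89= 2679/89 = 30.10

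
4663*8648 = 40325624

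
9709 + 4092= 13801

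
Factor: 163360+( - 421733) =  - 258373 =- 258373^1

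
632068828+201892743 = 833961571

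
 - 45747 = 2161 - 47908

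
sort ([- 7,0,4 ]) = [  -  7,0, 4] 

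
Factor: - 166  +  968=2^1*401^1 = 802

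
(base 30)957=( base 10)8257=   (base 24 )e81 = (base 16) 2041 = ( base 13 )39B2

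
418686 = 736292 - 317606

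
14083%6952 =179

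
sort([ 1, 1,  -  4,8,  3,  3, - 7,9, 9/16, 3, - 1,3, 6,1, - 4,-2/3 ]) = [ - 7,-4, - 4, - 1, - 2/3,9/16,1,1,1, 3,3,3, 3,6,8,9 ] 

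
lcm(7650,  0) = 0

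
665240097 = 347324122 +317915975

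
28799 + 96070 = 124869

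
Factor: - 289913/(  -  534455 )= 377/695  =  5^(-1)* 13^1*29^1*139^ ( - 1)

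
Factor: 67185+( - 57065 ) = 2^3*5^1*11^1*23^1 = 10120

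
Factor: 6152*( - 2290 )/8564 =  - 2^2 * 5^1*  229^1*769^1*2141^( - 1) = - 3522020/2141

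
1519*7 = 10633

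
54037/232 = 232 + 213/232 = 232.92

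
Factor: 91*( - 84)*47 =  - 359268 = - 2^2* 3^1*7^2*13^1 *47^1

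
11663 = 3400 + 8263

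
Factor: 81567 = 3^4*19^1*53^1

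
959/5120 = 959/5120 = 0.19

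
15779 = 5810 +9969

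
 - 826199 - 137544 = - 963743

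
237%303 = 237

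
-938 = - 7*134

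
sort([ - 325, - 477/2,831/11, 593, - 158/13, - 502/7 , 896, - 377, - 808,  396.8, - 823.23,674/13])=[ - 823.23 ,  -  808,  -  377, - 325, - 477/2, - 502/7,-158/13, 674/13, 831/11, 396.8, 593,  896]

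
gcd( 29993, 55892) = 89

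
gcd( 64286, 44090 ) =2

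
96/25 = 3 + 21/25 =3.84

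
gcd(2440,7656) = 8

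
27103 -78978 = - 51875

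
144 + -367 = - 223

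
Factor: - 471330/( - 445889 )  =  2^1*3^2*5^1*47^( - 1)*53^ (-1) * 179^ ( - 1)* 5237^1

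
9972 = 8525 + 1447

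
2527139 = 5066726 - 2539587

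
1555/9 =172 + 7/9= 172.78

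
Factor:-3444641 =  -23^1*149767^1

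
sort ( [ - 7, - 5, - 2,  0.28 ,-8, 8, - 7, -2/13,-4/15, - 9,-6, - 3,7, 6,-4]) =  [-9,  -  8, - 7, - 7, -6,-5,-4, - 3,-2,-4/15,-2/13, 0.28, 6, 7, 8]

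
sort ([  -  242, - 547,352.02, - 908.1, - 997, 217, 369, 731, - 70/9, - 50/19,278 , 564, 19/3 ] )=[  -  997, - 908.1, - 547, - 242, - 70/9, - 50/19,19/3, 217, 278,352.02,  369,  564,731 ]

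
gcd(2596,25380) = 4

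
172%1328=172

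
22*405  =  8910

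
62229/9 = 6914 + 1/3 = 6914.33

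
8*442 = 3536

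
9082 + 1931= 11013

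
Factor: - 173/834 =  - 2^( - 1 )*3^ (- 1)*139^ ( - 1)*173^1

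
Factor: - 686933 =-13^1*  53^1*997^1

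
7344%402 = 108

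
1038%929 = 109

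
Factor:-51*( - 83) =4233 = 3^1*17^1*83^1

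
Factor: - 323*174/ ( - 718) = 3^1 * 17^1*19^1* 29^1*359^( - 1 )  =  28101/359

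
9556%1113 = 652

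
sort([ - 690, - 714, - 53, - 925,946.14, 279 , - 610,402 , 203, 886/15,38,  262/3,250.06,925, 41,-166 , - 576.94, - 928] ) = [- 928, - 925, - 714, - 690 , - 610, - 576.94, - 166 ,-53,38 , 41,886/15, 262/3, 203,250.06,279,402,925, 946.14] 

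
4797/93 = 51+18/31 = 51.58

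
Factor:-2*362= - 2^2*181^1 = - 724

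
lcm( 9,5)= 45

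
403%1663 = 403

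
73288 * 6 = 439728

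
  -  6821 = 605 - 7426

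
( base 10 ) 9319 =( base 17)1f43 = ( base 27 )cl4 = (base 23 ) he4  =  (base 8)22147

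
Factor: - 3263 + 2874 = - 389^1 = - 389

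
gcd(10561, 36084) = 1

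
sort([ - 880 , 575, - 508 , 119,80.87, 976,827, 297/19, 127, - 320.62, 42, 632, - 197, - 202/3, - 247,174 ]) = [ - 880, - 508,-320.62, - 247, - 197, - 202/3,297/19,  42,80.87 , 119 , 127, 174 , 575 , 632, 827, 976]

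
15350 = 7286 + 8064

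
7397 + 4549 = 11946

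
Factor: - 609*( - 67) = 3^1*7^1*29^1*67^1= 40803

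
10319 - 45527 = -35208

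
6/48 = 1/8 = 0.12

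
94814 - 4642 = 90172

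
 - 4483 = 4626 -9109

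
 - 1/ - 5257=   1/5257=0.00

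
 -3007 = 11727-14734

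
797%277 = 243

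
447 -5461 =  - 5014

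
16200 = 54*300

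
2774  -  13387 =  - 10613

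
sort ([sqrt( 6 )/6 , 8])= [ sqrt( 6)/6,8 ] 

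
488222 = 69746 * 7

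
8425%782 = 605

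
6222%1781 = 879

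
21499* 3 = 64497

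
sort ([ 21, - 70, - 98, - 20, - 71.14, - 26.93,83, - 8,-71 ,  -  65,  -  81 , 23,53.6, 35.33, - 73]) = [ - 98, - 81,  -  73, - 71.14,-71 , - 70, - 65, - 26.93, - 20, -8,  21,  23, 35.33,53.6,83]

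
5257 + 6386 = 11643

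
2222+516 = 2738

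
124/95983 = 124/95983 = 0.00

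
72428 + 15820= 88248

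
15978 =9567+6411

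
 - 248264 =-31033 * 8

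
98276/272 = 361 + 21/68 = 361.31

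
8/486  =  4/243 = 0.02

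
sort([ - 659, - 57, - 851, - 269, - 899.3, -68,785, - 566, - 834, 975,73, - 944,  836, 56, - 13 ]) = [ - 944,-899.3,-851, - 834,-659, - 566,-269,-68, - 57,-13, 56, 73, 785, 836,975] 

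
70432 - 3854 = 66578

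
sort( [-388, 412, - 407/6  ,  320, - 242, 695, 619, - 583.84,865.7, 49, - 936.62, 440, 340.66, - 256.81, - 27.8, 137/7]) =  [ - 936.62, - 583.84, - 388, - 256.81, - 242,-407/6, - 27.8, 137/7, 49, 320, 340.66, 412, 440, 619,695,865.7]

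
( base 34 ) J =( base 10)19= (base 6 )31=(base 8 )23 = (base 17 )12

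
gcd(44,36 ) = 4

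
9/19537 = 9/19537 = 0.00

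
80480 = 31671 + 48809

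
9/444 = 3/148 = 0.02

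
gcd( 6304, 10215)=1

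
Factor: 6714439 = 17^1*394967^1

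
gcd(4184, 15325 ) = 1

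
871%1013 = 871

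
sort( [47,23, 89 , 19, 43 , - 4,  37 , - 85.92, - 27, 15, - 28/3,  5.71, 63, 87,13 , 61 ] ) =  [ - 85.92, - 27, - 28/3, - 4,  5.71, 13 , 15 , 19 , 23 , 37,43 , 47,61, 63,87 , 89]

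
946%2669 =946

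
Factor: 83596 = 2^2*20899^1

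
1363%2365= 1363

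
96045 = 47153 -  - 48892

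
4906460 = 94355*52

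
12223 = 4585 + 7638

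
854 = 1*854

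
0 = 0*9981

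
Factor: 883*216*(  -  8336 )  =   - 1589908608 = - 2^7*3^3*521^1 * 883^1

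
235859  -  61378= 174481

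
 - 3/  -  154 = 3/154 = 0.02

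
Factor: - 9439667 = - 9439667^1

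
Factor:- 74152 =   -  2^3 * 13^1 * 23^1*31^1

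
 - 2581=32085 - 34666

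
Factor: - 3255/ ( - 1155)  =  11^( - 1 )*31^1 = 31/11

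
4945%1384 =793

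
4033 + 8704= 12737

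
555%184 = 3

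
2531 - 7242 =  - 4711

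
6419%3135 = 149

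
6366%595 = 416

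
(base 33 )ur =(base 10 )1017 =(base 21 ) 269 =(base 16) 3f9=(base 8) 1771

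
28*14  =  392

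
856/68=214/17 =12.59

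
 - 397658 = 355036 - 752694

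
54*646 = 34884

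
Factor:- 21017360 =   -  2^4 * 5^1*7^1*13^1 * 2887^1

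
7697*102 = 785094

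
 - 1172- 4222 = -5394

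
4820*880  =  4241600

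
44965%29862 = 15103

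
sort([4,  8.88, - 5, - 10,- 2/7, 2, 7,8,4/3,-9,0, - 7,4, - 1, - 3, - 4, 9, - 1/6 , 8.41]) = [- 10, - 9, - 7,-5, - 4, - 3, - 1, - 2/7, - 1/6,0, 4/3, 2,4,4,  7,8,8.41, 8.88 , 9 ]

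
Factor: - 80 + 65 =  - 15  =  - 3^1*5^1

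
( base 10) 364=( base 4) 11230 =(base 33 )b1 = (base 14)1C0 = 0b101101100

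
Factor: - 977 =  - 977^1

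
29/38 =29/38 = 0.76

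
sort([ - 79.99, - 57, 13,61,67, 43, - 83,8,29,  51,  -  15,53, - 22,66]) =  [ - 83, - 79.99, - 57, - 22, - 15,8, 13,29,43,51,53, 61, 66, 67] 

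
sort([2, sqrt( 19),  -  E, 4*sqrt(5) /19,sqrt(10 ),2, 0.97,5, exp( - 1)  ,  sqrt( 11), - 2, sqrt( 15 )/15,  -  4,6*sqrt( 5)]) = [  -  4, - E, - 2 , sqrt(15)/15 , exp( - 1 ), 4 * sqrt( 5)/19,0.97,  2 , 2,sqrt( 10 ), sqrt( 11),sqrt( 19 ), 5, 6*sqrt(5) ]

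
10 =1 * 10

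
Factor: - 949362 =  - 2^1*3^1*158227^1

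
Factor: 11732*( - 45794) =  - 2^3 * 7^2*419^1*3271^1 = -537255208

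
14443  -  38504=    - 24061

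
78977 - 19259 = 59718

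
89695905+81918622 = 171614527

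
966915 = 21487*45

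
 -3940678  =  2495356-6436034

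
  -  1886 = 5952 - 7838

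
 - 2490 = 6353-8843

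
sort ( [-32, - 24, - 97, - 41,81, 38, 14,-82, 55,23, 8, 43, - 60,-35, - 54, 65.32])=[  -  97,  -  82, - 60, - 54, - 41,-35, -32,-24, 8, 14, 23 , 38, 43, 55, 65.32,  81]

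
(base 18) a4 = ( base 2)10111000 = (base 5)1214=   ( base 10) 184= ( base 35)59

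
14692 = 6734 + 7958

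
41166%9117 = 4698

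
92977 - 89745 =3232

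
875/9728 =875/9728 = 0.09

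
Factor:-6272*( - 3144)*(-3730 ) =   -  2^11*3^1*5^1*7^2*131^1*373^1=- 73552496640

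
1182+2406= 3588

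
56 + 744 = 800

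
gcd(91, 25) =1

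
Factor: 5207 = 41^1*127^1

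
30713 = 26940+3773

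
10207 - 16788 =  - 6581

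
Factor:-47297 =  -47297^1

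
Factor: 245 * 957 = 234465 = 3^1*5^1 * 7^2*11^1*29^1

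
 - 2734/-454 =1367/227 = 6.02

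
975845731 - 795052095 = 180793636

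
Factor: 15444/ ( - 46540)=  -  297/895  =  - 3^3 * 5^( - 1 )*11^1*179^( - 1)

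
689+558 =1247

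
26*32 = 832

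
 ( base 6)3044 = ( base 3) 221001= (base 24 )144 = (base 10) 676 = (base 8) 1244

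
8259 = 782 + 7477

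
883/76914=883/76914 =0.01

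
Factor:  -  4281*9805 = - 3^1*5^1* 37^1*53^1*1427^1 = - 41975205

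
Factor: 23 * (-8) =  - 184  =  - 2^3*23^1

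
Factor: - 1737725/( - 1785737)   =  5^2 * 11^1 * 71^1*89^1*1229^( - 1 ) * 1453^( - 1) 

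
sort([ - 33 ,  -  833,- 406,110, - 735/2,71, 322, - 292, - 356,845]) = [ - 833,-406,- 735/2, - 356, - 292 , - 33,  71 , 110, 322,845 ] 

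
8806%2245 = 2071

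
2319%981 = 357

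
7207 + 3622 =10829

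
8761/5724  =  8761/5724 = 1.53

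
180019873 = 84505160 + 95514713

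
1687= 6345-4658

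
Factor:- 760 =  - 2^3*5^1*19^1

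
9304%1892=1736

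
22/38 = 11/19 = 0.58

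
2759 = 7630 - 4871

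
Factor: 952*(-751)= -2^3*7^1 * 17^1*751^1 = -714952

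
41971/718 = 58+327/718= 58.46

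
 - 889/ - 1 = 889  +  0/1 = 889.00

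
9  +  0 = 9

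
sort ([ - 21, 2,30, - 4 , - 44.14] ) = [ - 44.14, - 21,  -  4, 2,30 ]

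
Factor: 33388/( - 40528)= - 491/596 = - 2^(-2 )*149^( - 1 )*491^1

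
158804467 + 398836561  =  557641028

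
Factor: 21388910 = 2^1*5^1*773^1*2767^1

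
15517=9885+5632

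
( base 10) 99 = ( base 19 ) 54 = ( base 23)47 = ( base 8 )143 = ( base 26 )3L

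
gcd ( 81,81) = 81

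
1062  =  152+910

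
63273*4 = 253092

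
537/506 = 537/506 = 1.06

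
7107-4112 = 2995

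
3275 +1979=5254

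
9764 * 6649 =64920836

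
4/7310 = 2/3655   =  0.00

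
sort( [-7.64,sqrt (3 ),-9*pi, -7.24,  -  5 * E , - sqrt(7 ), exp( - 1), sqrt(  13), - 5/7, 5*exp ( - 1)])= [ - 9*pi, - 5*E, - 7.64, - 7.24,-sqrt(7 ),-5/7, exp( - 1 ),sqrt(3 ),  5*exp( - 1), sqrt (13 ) ] 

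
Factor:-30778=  - 2^1 * 11^1*1399^1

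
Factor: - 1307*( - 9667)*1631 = 7^2*233^1*1307^1*1381^1 = 20607308239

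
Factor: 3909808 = 2^4*7^2 * 4987^1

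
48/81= 16/27 = 0.59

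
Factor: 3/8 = 2^( - 3 ) * 3^1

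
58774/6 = 9795 + 2/3 = 9795.67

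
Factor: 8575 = 5^2 * 7^3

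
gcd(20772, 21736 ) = 4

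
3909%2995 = 914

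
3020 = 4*755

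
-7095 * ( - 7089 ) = 50296455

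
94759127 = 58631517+36127610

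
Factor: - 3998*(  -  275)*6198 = 2^2*3^1*5^2 * 11^1*1033^1*1999^1 = 6814391100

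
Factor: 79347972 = 2^2*3^1 * 11^1*31^1 *19391^1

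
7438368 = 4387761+3050607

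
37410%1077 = 792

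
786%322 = 142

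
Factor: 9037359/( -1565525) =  - 3^3*5^ ( - 2 )*13^(-1 )*4817^(-1)*334717^1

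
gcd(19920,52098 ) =6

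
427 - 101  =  326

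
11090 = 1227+9863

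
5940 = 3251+2689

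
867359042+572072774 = 1439431816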